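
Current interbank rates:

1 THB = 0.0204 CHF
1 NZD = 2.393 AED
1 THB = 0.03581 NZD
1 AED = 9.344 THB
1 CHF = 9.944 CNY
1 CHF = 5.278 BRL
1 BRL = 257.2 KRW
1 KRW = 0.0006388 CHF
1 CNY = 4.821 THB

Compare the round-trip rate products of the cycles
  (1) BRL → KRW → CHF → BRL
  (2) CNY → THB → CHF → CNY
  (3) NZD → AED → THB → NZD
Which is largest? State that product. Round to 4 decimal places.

0.9780

(1) 257.2 × 0.0006388 × 5.278 = 0.86717
(2) 4.821 × 0.0204 × 9.944 = 0.97798
(3) 2.393 × 9.344 × 0.03581 = 0.80072
Highest is cycle (2) at 0.9780 (≤1, no arbitrage).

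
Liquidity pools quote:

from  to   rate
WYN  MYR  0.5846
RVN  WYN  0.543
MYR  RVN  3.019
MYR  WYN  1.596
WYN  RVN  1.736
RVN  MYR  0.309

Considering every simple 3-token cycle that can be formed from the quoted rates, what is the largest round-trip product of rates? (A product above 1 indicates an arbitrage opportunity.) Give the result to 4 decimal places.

0.9583

WYN→MYR→RVN→WYN: 0.5846 × 3.019 × 0.543 = 0.95834
WYN→RVN→MYR→WYN: 1.736 × 0.309 × 1.596 = 0.85613
Maximum is WYN→MYR→RVN→WYN at 0.9583; no arbitrage — every cycle loses value.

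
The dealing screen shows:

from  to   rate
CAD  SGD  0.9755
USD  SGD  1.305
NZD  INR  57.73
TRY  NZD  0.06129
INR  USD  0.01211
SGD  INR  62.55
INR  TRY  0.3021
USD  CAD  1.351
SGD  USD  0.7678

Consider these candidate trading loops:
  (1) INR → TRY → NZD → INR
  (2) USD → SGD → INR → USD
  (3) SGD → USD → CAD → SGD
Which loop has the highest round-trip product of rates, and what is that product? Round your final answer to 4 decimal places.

(1) 0.3021 × 0.06129 × 57.73 = 1.06891
(2) 1.305 × 62.55 × 0.01211 = 0.98851
(3) 0.7678 × 1.351 × 0.9755 = 1.01188
Highest is cycle (1) at 1.0689 (>1, arbitrage).

1.0689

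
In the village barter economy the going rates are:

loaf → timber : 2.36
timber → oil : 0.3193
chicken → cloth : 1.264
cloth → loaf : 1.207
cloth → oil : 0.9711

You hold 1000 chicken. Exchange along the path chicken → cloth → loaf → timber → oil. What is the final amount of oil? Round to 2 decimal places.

1000 chicken × 1.264 = 1264 cloth
1264 cloth × 1.207 = 1525.648 loaf
1525.648 loaf × 2.36 = 3600.52928 timber
3600.52928 timber × 0.3193 = 1149.648999104 oil

1149.65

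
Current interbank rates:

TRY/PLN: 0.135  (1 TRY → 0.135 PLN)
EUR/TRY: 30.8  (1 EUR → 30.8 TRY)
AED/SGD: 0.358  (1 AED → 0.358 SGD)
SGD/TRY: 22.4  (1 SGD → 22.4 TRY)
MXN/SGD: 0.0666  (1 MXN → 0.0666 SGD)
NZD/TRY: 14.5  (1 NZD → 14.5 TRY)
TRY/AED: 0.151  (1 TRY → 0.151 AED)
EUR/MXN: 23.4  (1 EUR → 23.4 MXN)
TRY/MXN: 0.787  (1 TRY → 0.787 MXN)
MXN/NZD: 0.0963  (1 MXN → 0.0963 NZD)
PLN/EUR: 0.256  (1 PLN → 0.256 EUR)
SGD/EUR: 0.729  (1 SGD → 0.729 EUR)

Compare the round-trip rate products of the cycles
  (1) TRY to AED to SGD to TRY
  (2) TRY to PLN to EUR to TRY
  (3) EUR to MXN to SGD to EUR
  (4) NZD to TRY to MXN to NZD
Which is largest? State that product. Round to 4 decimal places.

(1) 0.151 × 0.358 × 22.4 = 1.21090
(2) 0.135 × 0.256 × 30.8 = 1.06445
(3) 23.4 × 0.0666 × 0.729 = 1.13610
(4) 14.5 × 0.787 × 0.0963 = 1.09893
Highest is cycle (1) at 1.2109 (>1, arbitrage).

1.2109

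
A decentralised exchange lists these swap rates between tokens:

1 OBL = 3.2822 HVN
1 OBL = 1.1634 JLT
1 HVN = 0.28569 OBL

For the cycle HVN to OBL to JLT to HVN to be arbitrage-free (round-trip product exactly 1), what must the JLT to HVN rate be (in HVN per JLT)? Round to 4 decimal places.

Known legs of the cycle: 0.28569 × 1.1634 = 0.332371746
For no arbitrage the full-cycle product must be 1, so the missing rate is 1 / 0.332371746 ≈ 3.008679.

3.0087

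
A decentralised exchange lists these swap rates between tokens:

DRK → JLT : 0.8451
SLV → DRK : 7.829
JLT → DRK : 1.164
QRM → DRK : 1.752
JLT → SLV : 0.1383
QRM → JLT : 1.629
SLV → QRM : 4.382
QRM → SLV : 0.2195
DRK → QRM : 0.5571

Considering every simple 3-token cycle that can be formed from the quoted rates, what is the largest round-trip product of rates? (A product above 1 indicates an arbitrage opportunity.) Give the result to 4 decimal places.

1.0563

JLT→DRK→QRM→JLT: 1.164 × 0.5571 × 1.629 = 1.05635
SLV→QRM→JLT→SLV: 4.382 × 1.629 × 0.1383 = 0.98722
SLV→DRK→QRM→SLV: 7.829 × 0.5571 × 0.2195 = 0.95736
SLV→DRK→JLT→SLV: 7.829 × 0.8451 × 0.1383 = 0.91503
Maximum is JLT→DRK→QRM→JLT at 1.0563; arbitrage exists.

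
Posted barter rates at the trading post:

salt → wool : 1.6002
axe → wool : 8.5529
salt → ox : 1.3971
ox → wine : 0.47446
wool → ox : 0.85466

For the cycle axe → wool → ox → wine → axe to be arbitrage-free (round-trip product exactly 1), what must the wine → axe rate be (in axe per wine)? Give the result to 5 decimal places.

Known legs of the cycle: 8.5529 × 0.85466 × 0.47446 = 3.46821791553244
For no arbitrage the full-cycle product must be 1, so the missing rate is 1 / 3.46821791553244 ≈ 0.2883325.

0.28833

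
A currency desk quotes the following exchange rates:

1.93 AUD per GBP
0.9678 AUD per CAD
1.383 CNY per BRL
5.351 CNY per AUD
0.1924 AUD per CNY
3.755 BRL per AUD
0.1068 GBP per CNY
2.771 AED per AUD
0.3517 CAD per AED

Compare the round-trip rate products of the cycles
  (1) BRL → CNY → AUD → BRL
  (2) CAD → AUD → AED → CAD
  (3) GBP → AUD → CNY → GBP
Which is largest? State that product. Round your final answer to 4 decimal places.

1.1030

(1) 1.383 × 0.1924 × 3.755 = 0.99916
(2) 0.9678 × 2.771 × 0.3517 = 0.94318
(3) 1.93 × 5.351 × 0.1068 = 1.10297
Highest is cycle (3) at 1.1030 (>1, arbitrage).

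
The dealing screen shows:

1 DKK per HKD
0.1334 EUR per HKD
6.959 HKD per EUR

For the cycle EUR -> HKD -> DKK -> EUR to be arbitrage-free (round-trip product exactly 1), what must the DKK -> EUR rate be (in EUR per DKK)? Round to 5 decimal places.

0.14370

Known legs of the cycle: 6.959 × 1 = 6.959
For no arbitrage the full-cycle product must be 1, so the missing rate is 1 / 6.959 ≈ 0.1436988.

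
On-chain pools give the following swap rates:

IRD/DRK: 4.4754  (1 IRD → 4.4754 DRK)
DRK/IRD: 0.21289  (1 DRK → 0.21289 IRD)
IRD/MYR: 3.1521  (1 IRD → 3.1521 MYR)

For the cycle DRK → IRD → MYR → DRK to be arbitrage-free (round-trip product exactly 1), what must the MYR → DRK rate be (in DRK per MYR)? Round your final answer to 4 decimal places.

Known legs of the cycle: 0.21289 × 3.1521 = 0.671050569
For no arbitrage the full-cycle product must be 1, so the missing rate is 1 / 0.671050569 ≈ 1.490201.

1.4902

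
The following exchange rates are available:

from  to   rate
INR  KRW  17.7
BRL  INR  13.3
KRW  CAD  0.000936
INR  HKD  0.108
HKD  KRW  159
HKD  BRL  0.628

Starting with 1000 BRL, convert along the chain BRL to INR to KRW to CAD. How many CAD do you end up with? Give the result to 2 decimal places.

220.34

1000 BRL × 13.3 = 13300 INR
13300 INR × 17.7 = 235410 KRW
235410 KRW × 0.000936 = 220.34376 CAD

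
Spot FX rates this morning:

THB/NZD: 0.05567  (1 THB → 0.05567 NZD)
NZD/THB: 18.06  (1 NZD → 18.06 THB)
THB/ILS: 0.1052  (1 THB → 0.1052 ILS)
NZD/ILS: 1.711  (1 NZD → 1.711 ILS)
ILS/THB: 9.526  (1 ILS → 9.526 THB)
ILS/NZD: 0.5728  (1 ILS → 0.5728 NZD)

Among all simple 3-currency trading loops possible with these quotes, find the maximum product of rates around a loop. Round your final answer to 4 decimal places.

ILS→NZD→THB→ILS: 0.5728 × 18.06 × 0.1052 = 1.08827
ILS→THB→NZD→ILS: 9.526 × 0.05567 × 1.711 = 0.90736
Maximum is ILS→NZD→THB→ILS at 1.0883; arbitrage exists.

1.0883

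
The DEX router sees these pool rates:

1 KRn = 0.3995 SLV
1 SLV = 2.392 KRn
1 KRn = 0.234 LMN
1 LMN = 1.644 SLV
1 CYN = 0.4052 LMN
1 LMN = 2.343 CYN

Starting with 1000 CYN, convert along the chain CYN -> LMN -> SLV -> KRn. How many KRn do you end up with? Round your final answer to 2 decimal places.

1593.43

1000 CYN × 0.4052 = 405.2 LMN
405.2 LMN × 1.644 = 666.1488 SLV
666.1488 SLV × 2.392 = 1593.4279296 KRn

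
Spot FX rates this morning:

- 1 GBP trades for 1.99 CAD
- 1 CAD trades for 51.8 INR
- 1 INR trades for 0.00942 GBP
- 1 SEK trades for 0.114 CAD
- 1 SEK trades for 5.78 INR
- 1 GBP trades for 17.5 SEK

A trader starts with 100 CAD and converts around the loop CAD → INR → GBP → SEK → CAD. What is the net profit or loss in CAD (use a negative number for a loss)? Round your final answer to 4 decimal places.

100 CAD × 51.8 = 5180 INR
5180 INR × 0.00942 = 48.7956 GBP
48.7956 GBP × 17.5 = 853.923 SEK
853.923 SEK × 0.114 = 97.347222 CAD
Net change: 97.347222 − 100 = -2.652778 CAD

-2.6528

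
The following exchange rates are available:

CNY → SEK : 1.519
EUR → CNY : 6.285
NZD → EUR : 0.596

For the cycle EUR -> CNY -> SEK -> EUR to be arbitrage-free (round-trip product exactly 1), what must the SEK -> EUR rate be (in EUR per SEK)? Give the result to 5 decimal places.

0.10475

Known legs of the cycle: 6.285 × 1.519 = 9.546915
For no arbitrage the full-cycle product must be 1, so the missing rate is 1 / 9.546915 ≈ 0.1047459.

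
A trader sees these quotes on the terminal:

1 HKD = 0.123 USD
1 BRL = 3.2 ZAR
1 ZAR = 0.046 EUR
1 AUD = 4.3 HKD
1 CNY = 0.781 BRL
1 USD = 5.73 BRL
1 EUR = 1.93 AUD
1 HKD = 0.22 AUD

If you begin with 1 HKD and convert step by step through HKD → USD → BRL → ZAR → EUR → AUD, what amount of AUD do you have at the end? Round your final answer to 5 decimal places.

0.20023

1 HKD × 0.123 = 0.123 USD
0.123 USD × 5.73 = 0.70479 BRL
0.70479 BRL × 3.2 = 2.255328 ZAR
2.255328 ZAR × 0.046 = 0.103745088 EUR
0.103745088 EUR × 1.93 = 0.20022801984 AUD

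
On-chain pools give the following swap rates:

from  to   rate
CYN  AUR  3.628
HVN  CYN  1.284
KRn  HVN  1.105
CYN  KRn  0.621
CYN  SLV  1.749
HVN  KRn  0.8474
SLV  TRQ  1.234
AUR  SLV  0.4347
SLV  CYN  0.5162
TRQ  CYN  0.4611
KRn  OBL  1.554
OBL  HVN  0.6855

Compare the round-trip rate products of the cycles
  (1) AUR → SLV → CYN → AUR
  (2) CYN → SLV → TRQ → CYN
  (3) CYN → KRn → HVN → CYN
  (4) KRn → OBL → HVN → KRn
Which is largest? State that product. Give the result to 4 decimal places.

0.9952

(1) 0.4347 × 0.5162 × 3.628 = 0.81409
(2) 1.749 × 1.234 × 0.4611 = 0.99518
(3) 0.621 × 1.105 × 1.284 = 0.88109
(4) 1.554 × 0.6855 × 0.8474 = 0.90271
Highest is cycle (2) at 0.9952 (≤1, no arbitrage).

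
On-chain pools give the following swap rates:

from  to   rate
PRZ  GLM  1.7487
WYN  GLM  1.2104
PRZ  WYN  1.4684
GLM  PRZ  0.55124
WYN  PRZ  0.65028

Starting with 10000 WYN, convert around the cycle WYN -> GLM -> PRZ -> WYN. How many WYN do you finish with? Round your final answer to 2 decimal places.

10000 WYN × 1.2104 = 12104 GLM
12104 GLM × 0.55124 = 6672.20896 PRZ
6672.20896 PRZ × 1.4684 = 9797.471636864 WYN

9797.47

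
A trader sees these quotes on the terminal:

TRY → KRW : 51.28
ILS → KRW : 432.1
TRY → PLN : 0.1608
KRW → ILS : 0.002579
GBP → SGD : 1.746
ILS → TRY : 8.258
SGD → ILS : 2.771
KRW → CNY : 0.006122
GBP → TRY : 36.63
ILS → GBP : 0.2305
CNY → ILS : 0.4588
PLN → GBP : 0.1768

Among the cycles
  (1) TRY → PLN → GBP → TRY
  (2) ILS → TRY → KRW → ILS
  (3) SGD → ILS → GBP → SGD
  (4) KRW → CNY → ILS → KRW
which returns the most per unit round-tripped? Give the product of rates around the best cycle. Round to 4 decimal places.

(1) 0.1608 × 0.1768 × 36.63 = 1.04137
(2) 8.258 × 51.28 × 0.002579 = 1.09213
(3) 2.771 × 0.2305 × 1.746 = 1.11520
(4) 0.006122 × 0.4588 × 432.1 = 1.21367
Highest is cycle (4) at 1.2137 (>1, arbitrage).

1.2137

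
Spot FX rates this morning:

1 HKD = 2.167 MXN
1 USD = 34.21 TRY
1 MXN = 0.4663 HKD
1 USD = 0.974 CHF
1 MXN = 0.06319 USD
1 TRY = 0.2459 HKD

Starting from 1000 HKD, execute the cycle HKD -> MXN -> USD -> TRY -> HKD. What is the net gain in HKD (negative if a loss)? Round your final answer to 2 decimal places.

1000 HKD × 2.167 = 2167 MXN
2167 MXN × 0.06319 = 136.93273 USD
136.93273 USD × 34.21 = 4684.4686933 TRY
4684.4686933 TRY × 0.2459 = 1151.91085168247 HKD
Net change: 1151.91085168247 − 1000 = 151.91085168247 HKD

151.91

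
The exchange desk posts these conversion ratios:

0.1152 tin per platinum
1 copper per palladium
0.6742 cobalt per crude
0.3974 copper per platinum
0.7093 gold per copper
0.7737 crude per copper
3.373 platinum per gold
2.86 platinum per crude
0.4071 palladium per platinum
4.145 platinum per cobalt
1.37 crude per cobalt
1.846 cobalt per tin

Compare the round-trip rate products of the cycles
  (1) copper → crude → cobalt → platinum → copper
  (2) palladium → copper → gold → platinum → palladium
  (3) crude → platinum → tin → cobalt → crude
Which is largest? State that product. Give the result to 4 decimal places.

(1) 0.7737 × 0.6742 × 4.145 × 0.3974 = 0.85924
(2) 1 × 0.7093 × 3.373 × 0.4071 = 0.97397
(3) 2.86 × 0.1152 × 1.846 × 1.37 = 0.83324
Highest is cycle (2) at 0.9740 (≤1, no arbitrage).

0.9740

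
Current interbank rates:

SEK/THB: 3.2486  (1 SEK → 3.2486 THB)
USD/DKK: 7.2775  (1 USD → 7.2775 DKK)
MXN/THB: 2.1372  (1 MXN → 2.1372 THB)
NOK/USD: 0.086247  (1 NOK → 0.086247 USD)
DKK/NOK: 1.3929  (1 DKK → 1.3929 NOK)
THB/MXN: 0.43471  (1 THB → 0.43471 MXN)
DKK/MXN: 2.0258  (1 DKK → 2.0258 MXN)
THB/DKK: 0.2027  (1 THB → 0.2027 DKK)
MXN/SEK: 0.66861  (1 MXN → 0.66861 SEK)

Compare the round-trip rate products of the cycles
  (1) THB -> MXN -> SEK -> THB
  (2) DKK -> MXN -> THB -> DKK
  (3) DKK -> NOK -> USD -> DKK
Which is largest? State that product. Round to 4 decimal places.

(1) 0.43471 × 0.66861 × 3.2486 = 0.94421
(2) 2.0258 × 2.1372 × 0.2027 = 0.87760
(3) 1.3929 × 0.086247 × 7.2775 = 0.87427
Highest is cycle (1) at 0.9442 (≤1, no arbitrage).

0.9442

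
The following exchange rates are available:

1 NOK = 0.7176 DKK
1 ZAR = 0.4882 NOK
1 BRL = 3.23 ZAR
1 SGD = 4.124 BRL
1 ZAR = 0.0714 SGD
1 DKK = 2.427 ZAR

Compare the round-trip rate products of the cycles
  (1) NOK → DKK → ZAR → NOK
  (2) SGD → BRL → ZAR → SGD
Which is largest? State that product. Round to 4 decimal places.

0.9511

(1) 0.7176 × 2.427 × 0.4882 = 0.85026
(2) 4.124 × 3.23 × 0.0714 = 0.95109
Highest is cycle (2) at 0.9511 (≤1, no arbitrage).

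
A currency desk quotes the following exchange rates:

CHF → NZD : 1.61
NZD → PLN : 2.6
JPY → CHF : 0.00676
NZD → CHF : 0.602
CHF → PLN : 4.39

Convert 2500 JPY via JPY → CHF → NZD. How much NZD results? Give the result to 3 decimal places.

2500 JPY × 0.00676 = 16.9 CHF
16.9 CHF × 1.61 = 27.209 NZD

27.209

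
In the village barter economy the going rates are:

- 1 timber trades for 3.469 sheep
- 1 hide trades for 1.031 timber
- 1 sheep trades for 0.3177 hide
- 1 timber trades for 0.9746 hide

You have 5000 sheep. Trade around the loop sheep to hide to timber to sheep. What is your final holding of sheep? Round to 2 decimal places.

5681.33

5000 sheep × 0.3177 = 1588.5 hide
1588.5 hide × 1.031 = 1637.7435 timber
1637.7435 timber × 3.469 = 5681.3322015 sheep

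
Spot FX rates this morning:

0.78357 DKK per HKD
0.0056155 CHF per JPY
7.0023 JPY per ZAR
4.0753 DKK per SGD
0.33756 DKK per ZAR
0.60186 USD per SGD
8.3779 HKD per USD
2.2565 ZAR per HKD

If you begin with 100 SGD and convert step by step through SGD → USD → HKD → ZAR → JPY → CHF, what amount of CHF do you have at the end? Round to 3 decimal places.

44.740

100 SGD × 0.60186 = 60.186 USD
60.186 USD × 8.3779 = 504.2322894 HKD
504.2322894 HKD × 2.2565 = 1137.8001610311 ZAR
1137.8001610311 ZAR × 7.0023 = 7967.21806758807153 JPY
7967.21806758807153 JPY × 0.0056155 = 44.739913058540815676715 CHF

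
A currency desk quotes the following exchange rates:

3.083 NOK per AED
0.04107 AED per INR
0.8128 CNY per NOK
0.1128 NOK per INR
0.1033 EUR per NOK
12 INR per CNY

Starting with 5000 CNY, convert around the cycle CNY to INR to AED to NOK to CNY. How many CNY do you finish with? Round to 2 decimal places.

6174.95

5000 CNY × 12 = 60000 INR
60000 INR × 0.04107 = 2464.2 AED
2464.2 AED × 3.083 = 7597.1286 NOK
7597.1286 NOK × 0.8128 = 6174.94612608 CNY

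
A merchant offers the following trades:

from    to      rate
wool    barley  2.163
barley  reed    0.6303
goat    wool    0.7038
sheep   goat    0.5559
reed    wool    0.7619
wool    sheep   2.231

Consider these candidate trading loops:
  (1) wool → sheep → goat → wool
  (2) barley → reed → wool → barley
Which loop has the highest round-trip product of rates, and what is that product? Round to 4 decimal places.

1.0387

(1) 2.231 × 0.5559 × 0.7038 = 0.87286
(2) 0.6303 × 0.7619 × 2.163 = 1.03873
Highest is cycle (2) at 1.0387 (>1, arbitrage).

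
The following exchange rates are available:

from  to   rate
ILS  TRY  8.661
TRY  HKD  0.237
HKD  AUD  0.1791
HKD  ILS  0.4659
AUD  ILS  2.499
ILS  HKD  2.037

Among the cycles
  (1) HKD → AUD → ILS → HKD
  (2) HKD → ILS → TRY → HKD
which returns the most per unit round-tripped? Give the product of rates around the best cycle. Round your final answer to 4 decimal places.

(1) 0.1791 × 2.499 × 2.037 = 0.91170
(2) 0.4659 × 8.661 × 0.237 = 0.95633
Highest is cycle (2) at 0.9563 (≤1, no arbitrage).

0.9563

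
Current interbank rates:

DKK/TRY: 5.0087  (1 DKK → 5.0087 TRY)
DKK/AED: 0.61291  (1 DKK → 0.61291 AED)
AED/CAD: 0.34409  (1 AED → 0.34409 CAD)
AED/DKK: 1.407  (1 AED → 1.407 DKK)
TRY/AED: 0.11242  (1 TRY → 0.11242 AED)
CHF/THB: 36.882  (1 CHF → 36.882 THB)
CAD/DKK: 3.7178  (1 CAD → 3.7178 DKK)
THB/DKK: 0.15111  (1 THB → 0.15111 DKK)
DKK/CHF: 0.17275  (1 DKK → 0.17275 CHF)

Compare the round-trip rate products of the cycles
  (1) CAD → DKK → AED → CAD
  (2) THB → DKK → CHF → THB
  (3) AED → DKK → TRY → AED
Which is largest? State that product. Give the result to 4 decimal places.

0.9628

(1) 3.7178 × 0.61291 × 0.34409 = 0.78407
(2) 0.15111 × 0.17275 × 36.882 = 0.96278
(3) 1.407 × 5.0087 × 0.11242 = 0.79225
Highest is cycle (2) at 0.9628 (≤1, no arbitrage).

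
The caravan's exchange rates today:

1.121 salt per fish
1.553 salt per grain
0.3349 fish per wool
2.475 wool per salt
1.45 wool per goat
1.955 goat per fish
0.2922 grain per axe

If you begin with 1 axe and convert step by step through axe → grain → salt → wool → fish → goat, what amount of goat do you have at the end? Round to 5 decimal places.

0.73534

1 axe × 0.2922 = 0.2922 grain
0.2922 grain × 1.553 = 0.4537866 salt
0.4537866 salt × 2.475 = 1.123121835 wool
1.123121835 wool × 0.3349 = 0.3761335025415 fish
0.3761335025415 fish × 1.955 = 0.7353409974686325 goat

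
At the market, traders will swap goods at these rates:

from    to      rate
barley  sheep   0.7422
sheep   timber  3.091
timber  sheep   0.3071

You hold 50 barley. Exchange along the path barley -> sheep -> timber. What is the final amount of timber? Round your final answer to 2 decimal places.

114.71

50 barley × 0.7422 = 37.11 sheep
37.11 sheep × 3.091 = 114.70701 timber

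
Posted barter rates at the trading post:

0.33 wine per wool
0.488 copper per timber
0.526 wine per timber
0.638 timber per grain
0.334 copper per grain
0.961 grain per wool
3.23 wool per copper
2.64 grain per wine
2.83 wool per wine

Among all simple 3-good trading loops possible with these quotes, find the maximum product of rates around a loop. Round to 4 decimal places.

copper→wool→grain→copper: 3.23 × 0.961 × 0.334 = 1.03675
timber→wine→grain→timber: 0.526 × 2.64 × 0.638 = 0.88595
Maximum is copper→wool→grain→copper at 1.0367; arbitrage exists.

1.0367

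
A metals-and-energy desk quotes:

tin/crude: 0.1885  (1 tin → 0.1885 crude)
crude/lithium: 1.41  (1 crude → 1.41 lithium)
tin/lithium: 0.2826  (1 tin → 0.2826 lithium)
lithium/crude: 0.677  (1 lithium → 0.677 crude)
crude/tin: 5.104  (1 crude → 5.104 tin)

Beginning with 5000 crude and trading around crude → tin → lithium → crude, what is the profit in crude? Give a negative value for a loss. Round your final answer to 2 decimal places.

5000 crude × 5.104 = 25520 tin
25520 tin × 0.2826 = 7211.952 lithium
7211.952 lithium × 0.677 = 4882.491504 crude
Net change: 4882.491504 − 5000 = -117.508496 crude

-117.51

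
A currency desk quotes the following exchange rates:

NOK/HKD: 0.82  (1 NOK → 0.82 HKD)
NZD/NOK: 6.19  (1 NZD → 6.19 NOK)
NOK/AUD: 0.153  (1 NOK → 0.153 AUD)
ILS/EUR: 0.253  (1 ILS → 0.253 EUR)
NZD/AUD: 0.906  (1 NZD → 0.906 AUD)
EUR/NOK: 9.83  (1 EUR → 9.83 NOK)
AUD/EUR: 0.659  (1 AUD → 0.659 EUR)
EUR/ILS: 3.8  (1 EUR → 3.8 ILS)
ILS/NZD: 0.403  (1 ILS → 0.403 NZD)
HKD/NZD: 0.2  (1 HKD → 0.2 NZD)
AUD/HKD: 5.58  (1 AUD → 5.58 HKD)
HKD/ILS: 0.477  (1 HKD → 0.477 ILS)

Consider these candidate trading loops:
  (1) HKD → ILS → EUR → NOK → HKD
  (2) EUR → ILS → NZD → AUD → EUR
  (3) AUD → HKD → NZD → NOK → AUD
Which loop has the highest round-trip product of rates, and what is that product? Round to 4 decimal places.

(1) 0.477 × 0.253 × 9.83 × 0.82 = 0.97276
(2) 3.8 × 0.403 × 0.906 × 0.659 = 0.91433
(3) 5.58 × 0.2 × 6.19 × 0.153 = 1.05693
Highest is cycle (3) at 1.0569 (>1, arbitrage).

1.0569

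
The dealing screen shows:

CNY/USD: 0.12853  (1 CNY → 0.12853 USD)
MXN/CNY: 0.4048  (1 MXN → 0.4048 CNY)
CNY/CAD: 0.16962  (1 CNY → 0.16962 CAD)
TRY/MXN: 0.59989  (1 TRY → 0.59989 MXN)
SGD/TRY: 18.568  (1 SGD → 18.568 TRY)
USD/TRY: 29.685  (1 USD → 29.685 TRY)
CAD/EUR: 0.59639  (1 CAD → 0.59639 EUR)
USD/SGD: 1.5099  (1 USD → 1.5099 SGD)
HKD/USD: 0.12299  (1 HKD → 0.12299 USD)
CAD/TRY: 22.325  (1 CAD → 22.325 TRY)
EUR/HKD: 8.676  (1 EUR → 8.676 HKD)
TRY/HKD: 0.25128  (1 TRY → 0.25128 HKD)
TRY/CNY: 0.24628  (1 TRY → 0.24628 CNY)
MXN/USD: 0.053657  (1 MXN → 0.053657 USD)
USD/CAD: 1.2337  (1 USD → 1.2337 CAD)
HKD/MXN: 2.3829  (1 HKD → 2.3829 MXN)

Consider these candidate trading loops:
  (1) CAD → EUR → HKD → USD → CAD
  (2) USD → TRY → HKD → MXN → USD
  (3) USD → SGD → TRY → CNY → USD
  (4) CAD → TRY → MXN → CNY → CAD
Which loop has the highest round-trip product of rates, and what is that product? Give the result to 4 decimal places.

(1) 0.59639 × 8.676 × 0.12299 × 1.2337 = 0.78511
(2) 29.685 × 0.25128 × 2.3829 × 0.053657 = 0.95373
(3) 1.5099 × 18.568 × 0.24628 × 0.12853 = 0.88746
(4) 22.325 × 0.59989 × 0.4048 × 0.16962 = 0.91956
Highest is cycle (2) at 0.9537 (≤1, no arbitrage).

0.9537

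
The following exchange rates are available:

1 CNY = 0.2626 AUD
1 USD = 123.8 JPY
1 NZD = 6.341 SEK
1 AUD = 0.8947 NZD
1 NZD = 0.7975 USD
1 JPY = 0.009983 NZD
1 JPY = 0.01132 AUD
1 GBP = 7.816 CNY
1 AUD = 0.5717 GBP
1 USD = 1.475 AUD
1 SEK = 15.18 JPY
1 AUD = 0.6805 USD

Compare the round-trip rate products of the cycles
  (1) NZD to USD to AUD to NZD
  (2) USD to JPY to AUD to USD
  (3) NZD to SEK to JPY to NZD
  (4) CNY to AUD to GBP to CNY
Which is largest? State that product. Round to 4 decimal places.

1.1734

(1) 0.7975 × 1.475 × 0.8947 = 1.05245
(2) 123.8 × 0.01132 × 0.6805 = 0.95366
(3) 6.341 × 15.18 × 0.009983 = 0.96093
(4) 0.2626 × 0.5717 × 7.816 = 1.17340
Highest is cycle (4) at 1.1734 (>1, arbitrage).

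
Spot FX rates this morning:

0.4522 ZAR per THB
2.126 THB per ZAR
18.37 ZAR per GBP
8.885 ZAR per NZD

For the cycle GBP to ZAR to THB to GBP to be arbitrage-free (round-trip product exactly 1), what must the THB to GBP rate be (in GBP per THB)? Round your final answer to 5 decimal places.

Known legs of the cycle: 18.37 × 2.126 = 39.05462
For no arbitrage the full-cycle product must be 1, so the missing rate is 1 / 39.05462 ≈ 0.0256052.

0.02561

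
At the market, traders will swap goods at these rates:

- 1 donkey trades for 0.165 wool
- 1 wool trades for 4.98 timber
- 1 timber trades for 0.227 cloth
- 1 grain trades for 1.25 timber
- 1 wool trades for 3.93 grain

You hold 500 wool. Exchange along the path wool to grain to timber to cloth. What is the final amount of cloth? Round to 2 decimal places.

500 wool × 3.93 = 1965 grain
1965 grain × 1.25 = 2456.25 timber
2456.25 timber × 0.227 = 557.56875 cloth

557.57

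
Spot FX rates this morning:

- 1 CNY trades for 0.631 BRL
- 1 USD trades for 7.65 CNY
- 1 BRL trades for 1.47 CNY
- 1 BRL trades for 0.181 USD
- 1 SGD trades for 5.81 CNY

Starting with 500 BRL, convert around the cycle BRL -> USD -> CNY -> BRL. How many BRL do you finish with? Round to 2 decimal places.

500 BRL × 0.181 = 90.5 USD
90.5 USD × 7.65 = 692.325 CNY
692.325 CNY × 0.631 = 436.857075 BRL

436.86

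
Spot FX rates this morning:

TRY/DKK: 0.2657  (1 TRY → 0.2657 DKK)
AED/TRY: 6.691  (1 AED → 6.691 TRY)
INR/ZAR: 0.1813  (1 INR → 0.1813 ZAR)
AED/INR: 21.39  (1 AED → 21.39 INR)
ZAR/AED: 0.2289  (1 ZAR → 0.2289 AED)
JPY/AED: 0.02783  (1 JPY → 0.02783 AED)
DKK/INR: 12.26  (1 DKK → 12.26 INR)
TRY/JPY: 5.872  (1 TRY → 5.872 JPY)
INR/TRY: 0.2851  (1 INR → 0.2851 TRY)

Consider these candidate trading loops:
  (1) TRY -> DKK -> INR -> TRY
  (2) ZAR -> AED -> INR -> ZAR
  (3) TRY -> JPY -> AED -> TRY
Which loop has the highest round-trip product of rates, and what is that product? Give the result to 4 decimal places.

1.0934

(1) 0.2657 × 12.26 × 0.2851 = 0.92871
(2) 0.2289 × 21.39 × 0.1813 = 0.88768
(3) 5.872 × 0.02783 × 6.691 = 1.09343
Highest is cycle (3) at 1.0934 (>1, arbitrage).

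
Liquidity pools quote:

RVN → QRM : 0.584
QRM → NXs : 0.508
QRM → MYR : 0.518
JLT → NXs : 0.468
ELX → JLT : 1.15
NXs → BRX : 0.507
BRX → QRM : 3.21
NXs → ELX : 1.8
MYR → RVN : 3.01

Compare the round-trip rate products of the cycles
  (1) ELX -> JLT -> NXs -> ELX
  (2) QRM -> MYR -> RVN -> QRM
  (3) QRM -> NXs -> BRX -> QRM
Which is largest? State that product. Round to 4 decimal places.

(1) 1.15 × 0.468 × 1.8 = 0.96876
(2) 0.518 × 3.01 × 0.584 = 0.91056
(3) 0.508 × 0.507 × 3.21 = 0.82675
Highest is cycle (1) at 0.9688 (≤1, no arbitrage).

0.9688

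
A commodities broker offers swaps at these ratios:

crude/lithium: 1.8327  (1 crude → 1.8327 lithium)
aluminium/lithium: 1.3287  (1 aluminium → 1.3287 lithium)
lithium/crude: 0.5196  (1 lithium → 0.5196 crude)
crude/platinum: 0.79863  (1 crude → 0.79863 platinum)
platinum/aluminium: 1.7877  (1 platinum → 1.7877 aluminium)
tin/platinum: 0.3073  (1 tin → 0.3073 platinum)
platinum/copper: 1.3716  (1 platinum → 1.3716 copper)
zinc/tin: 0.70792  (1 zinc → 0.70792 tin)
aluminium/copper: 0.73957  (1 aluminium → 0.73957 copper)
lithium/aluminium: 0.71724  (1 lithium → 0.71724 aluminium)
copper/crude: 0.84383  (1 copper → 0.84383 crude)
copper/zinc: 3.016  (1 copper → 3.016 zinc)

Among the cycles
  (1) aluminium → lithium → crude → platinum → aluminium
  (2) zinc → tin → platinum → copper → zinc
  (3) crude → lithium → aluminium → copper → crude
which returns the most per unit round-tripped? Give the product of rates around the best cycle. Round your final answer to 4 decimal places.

0.9857

(1) 1.3287 × 0.5196 × 0.79863 × 1.7877 = 0.98568
(2) 0.70792 × 0.3073 × 1.3716 × 3.016 = 0.89992
(3) 1.8327 × 0.71724 × 0.73957 × 0.84383 = 0.82033
Highest is cycle (1) at 0.9857 (≤1, no arbitrage).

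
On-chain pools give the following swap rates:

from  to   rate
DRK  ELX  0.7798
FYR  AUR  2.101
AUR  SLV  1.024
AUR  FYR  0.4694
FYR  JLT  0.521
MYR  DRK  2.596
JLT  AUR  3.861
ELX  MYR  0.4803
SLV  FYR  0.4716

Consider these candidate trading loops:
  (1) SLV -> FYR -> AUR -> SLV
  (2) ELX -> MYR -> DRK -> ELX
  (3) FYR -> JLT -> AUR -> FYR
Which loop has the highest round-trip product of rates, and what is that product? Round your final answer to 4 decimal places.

(1) 0.4716 × 2.101 × 1.024 = 1.01461
(2) 0.4803 × 2.596 × 0.7798 = 0.97230
(3) 0.521 × 3.861 × 0.4694 = 0.94424
Highest is cycle (1) at 1.0146 (>1, arbitrage).

1.0146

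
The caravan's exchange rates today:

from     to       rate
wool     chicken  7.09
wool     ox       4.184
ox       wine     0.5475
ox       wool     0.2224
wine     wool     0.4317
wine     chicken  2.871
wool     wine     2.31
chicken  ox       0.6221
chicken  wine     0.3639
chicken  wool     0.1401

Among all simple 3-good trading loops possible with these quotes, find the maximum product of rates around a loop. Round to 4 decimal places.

1.1138

wool→chicken→wine→wool: 7.09 × 0.3639 × 0.4317 = 1.11381
wool→ox→wine→wool: 4.184 × 0.5475 × 0.4317 = 0.98891
wool→chicken→ox→wool: 7.09 × 0.6221 × 0.2224 = 0.98094
ox→wine→chicken→ox: 0.5475 × 2.871 × 0.6221 = 0.97786
wool→wine→chicken→wool: 2.31 × 2.871 × 0.1401 = 0.92914
Maximum is wool→chicken→wine→wool at 1.1138; arbitrage exists.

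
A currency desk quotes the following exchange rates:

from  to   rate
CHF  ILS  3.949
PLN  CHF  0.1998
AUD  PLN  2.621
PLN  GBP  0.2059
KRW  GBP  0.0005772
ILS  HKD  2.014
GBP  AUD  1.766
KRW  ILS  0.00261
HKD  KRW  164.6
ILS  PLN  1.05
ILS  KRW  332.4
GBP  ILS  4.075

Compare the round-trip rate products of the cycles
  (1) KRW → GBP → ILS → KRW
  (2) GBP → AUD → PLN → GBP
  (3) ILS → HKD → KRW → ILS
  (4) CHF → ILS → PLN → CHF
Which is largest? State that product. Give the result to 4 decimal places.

0.9530

(1) 0.0005772 × 4.075 × 332.4 = 0.78183
(2) 1.766 × 2.621 × 0.2059 = 0.95305
(3) 2.014 × 164.6 × 0.00261 = 0.86523
(4) 3.949 × 1.05 × 0.1998 = 0.82846
Highest is cycle (2) at 0.9530 (≤1, no arbitrage).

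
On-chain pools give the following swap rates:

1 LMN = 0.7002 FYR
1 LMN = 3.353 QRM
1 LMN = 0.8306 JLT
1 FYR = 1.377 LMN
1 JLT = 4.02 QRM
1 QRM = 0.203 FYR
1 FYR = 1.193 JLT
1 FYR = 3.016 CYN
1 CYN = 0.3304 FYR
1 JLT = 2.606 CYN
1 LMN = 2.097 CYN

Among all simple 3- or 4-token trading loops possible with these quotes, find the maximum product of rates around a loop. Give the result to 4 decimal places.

1.0272

CYN→FYR→JLT→CYN: 0.3304 × 1.193 × 2.606 = 1.02720
CYN→FYR→LMN→JLT→CYN: 0.3304 × 1.377 × 0.8306 × 2.606 = 0.98478
FYR→JLT→QRM→FYR: 1.193 × 4.02 × 0.203 = 0.97356
CYN→FYR→LMN→CYN: 0.3304 × 1.377 × 2.097 = 0.95405
FYR→LMN→QRM→FYR: 1.377 × 3.353 × 0.203 = 0.93727
FYR→LMN→JLT→QRM→FYR: 1.377 × 0.8306 × 4.02 × 0.203 = 0.93336
Maximum is CYN→FYR→JLT→CYN at 1.0272; arbitrage exists.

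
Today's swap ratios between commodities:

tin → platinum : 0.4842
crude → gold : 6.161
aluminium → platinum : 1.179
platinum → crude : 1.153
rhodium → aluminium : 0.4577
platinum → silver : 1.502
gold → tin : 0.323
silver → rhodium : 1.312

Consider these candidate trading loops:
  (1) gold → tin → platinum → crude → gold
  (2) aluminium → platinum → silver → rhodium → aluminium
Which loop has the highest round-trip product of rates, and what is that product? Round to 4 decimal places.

1.1110

(1) 0.323 × 0.4842 × 1.153 × 6.161 = 1.11098
(2) 1.179 × 1.502 × 1.312 × 0.4577 = 1.06340
Highest is cycle (1) at 1.1110 (>1, arbitrage).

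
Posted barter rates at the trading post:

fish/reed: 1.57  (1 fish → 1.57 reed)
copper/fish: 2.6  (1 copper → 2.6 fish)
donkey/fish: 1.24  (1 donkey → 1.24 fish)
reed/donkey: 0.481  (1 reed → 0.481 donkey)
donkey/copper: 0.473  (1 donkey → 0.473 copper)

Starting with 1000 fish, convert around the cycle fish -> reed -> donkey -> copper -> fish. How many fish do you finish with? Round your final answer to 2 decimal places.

1000 fish × 1.57 = 1570 reed
1570 reed × 0.481 = 755.17 donkey
755.17 donkey × 0.473 = 357.19541 copper
357.19541 copper × 2.6 = 928.708066 fish

928.71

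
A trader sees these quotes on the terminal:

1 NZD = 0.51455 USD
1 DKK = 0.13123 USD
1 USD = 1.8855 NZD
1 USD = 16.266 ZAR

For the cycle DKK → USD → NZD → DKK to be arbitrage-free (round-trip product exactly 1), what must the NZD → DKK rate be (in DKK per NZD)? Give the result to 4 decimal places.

4.0415

Known legs of the cycle: 0.13123 × 1.8855 = 0.247434165
For no arbitrage the full-cycle product must be 1, so the missing rate is 1 / 0.247434165 ≈ 4.041479.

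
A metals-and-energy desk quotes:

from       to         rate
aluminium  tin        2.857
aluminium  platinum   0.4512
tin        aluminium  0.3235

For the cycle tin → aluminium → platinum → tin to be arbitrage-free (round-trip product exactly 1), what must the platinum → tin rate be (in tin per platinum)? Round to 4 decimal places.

Known legs of the cycle: 0.3235 × 0.4512 = 0.1459632
For no arbitrage the full-cycle product must be 1, so the missing rate is 1 / 0.1459632 ≈ 6.851042.

6.8510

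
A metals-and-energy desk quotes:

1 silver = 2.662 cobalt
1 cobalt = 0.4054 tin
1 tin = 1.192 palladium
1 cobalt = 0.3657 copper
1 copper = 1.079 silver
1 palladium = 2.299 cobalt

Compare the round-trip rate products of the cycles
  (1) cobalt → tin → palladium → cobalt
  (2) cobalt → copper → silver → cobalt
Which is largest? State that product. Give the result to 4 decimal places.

1.1110

(1) 0.4054 × 1.192 × 2.299 = 1.11096
(2) 0.3657 × 1.079 × 2.662 = 1.05040
Highest is cycle (1) at 1.1110 (>1, arbitrage).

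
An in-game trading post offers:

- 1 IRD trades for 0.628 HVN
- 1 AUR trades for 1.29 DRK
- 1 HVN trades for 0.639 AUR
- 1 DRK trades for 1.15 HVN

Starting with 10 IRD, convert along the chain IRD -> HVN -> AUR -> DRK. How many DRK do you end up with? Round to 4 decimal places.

10 IRD × 0.628 = 6.28 HVN
6.28 HVN × 0.639 = 4.01292 AUR
4.01292 AUR × 1.29 = 5.1766668 DRK

5.1767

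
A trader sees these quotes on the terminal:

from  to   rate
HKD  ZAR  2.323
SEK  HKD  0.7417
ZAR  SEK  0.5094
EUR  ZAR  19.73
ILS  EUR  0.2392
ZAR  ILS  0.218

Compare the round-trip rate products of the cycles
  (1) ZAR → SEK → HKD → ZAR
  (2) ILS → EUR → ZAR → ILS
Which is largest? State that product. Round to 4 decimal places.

(1) 0.5094 × 0.7417 × 2.323 = 0.87768
(2) 0.2392 × 19.73 × 0.218 = 1.02883
Highest is cycle (2) at 1.0288 (>1, arbitrage).

1.0288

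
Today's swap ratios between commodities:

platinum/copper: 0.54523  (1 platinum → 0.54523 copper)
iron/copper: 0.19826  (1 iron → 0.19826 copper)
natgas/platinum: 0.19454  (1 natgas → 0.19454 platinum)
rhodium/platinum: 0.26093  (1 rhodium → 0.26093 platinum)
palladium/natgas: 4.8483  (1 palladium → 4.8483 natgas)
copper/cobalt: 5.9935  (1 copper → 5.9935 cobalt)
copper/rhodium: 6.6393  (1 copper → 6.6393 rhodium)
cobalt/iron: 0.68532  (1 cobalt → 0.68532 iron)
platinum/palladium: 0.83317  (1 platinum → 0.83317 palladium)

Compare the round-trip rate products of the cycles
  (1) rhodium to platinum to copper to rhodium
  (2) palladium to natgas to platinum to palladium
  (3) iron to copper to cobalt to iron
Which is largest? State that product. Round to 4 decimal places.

(1) 0.26093 × 0.54523 × 6.6393 = 0.94455
(2) 4.8483 × 0.19454 × 0.83317 = 0.78584
(3) 0.19826 × 5.9935 × 0.68532 = 0.81435
Highest is cycle (1) at 0.9446 (≤1, no arbitrage).

0.9446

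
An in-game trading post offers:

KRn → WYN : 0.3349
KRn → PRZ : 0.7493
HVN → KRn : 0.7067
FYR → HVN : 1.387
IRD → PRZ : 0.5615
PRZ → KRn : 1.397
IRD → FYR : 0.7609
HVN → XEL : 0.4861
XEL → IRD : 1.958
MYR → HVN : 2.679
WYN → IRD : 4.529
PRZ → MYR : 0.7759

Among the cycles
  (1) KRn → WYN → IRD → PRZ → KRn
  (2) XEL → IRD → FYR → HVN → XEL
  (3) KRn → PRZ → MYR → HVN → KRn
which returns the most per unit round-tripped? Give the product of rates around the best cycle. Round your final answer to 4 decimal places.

(1) 0.3349 × 4.529 × 0.5615 × 1.397 = 1.18977
(2) 1.958 × 0.7609 × 1.387 × 0.4861 = 1.00448
(3) 0.7493 × 0.7759 × 2.679 × 0.7067 = 1.10070
Highest is cycle (1) at 1.1898 (>1, arbitrage).

1.1898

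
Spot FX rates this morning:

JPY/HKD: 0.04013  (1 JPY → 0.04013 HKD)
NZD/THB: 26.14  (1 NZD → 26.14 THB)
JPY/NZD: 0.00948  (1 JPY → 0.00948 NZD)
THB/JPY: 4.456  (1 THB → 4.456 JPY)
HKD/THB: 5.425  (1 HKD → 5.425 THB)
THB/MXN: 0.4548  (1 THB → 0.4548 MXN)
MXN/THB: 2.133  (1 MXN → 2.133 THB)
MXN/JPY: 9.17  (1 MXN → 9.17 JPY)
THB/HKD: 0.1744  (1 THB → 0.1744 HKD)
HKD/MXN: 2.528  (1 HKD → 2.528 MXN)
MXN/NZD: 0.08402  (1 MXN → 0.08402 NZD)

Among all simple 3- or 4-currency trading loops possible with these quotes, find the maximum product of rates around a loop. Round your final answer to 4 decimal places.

1.1042

THB→JPY→NZD→THB: 4.456 × 0.00948 × 26.14 = 1.10423
THB→MXN→JPY→NZD→THB: 0.4548 × 9.17 × 0.00948 × 26.14 = 1.03348
THB→MXN→NZD→THB: 0.4548 × 0.08402 × 26.14 = 0.99887
THB→JPY→HKD→THB: 4.456 × 0.04013 × 5.425 = 0.97009
THB→HKD→MXN→NZD→THB: 0.1744 × 2.528 × 0.08402 × 26.14 = 0.96830
THB→JPY→HKD→MXN→THB: 4.456 × 0.04013 × 2.528 × 2.133 = 0.96423
THB→HKD→MXN→THB: 0.1744 × 2.528 × 2.133 = 0.94040
MXN→JPY→HKD→MXN: 9.17 × 0.04013 × 2.528 = 0.93028
THB→MXN→JPY→HKD→THB: 0.4548 × 9.17 × 0.04013 × 5.425 = 0.90794
Maximum is THB→JPY→NZD→THB at 1.1042; arbitrage exists.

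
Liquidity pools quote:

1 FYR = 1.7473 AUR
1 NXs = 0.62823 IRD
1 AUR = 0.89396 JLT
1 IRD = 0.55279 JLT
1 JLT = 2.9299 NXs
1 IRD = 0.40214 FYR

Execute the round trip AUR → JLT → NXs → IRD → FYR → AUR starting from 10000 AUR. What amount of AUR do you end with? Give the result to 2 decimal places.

10000 AUR × 0.89396 = 8939.6 JLT
8939.6 JLT × 2.9299 = 26192.13404 NXs
26192.13404 NXs × 0.62823 = 16454.6843679492 IRD
16454.6843679492 IRD × 0.40214 = 6617.086771727091288 FYR
6617.086771727091288 FYR × 1.7473 = 11562.0357162387466075224 AUR

11562.04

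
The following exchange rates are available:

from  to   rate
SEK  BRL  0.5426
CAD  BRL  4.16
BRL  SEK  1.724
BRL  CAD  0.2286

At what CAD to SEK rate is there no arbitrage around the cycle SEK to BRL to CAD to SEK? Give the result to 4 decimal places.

Known legs of the cycle: 0.5426 × 0.2286 = 0.12403836
For no arbitrage the full-cycle product must be 1, so the missing rate is 1 / 0.12403836 ≈ 8.062022.

8.0620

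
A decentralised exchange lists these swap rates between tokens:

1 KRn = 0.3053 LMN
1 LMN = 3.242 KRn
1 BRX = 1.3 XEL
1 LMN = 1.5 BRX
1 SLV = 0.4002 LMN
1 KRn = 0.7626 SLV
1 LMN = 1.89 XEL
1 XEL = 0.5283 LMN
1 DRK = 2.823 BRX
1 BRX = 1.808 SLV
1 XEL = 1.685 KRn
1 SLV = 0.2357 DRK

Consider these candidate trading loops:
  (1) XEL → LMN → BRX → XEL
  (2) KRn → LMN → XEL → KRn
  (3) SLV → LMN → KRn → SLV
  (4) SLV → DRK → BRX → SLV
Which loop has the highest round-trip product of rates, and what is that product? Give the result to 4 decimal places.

(1) 0.5283 × 1.5 × 1.3 = 1.03019
(2) 0.3053 × 1.89 × 1.685 = 0.97227
(3) 0.4002 × 3.242 × 0.7626 = 0.98943
(4) 0.2357 × 2.823 × 1.808 = 1.20301
Highest is cycle (4) at 1.2030 (>1, arbitrage).

1.2030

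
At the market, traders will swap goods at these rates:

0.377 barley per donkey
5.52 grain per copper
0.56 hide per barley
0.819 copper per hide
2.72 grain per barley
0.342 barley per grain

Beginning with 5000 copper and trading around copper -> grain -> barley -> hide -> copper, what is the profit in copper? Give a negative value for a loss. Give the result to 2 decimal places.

5000 copper × 5.52 = 27600 grain
27600 grain × 0.342 = 9439.2 barley
9439.2 barley × 0.56 = 5285.952 hide
5285.952 hide × 0.819 = 4329.194688 copper
Net change: 4329.194688 − 5000 = -670.805312 copper

-670.81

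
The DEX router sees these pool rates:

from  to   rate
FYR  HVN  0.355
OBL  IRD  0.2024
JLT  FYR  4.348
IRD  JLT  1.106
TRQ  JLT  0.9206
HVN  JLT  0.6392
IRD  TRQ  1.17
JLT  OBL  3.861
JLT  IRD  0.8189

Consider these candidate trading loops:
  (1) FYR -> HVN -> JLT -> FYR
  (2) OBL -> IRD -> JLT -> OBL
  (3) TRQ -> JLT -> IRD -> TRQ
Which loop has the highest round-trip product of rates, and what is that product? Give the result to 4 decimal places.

(1) 0.355 × 0.6392 × 4.348 = 0.98663
(2) 0.2024 × 1.106 × 3.861 = 0.86430
(3) 0.9206 × 0.8189 × 1.17 = 0.88204
Highest is cycle (1) at 0.9866 (≤1, no arbitrage).

0.9866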